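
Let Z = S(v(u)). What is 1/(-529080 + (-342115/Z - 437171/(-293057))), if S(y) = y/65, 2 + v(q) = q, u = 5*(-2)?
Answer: 3516684/4656245786407 ≈ 7.5526e-7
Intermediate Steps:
u = -10
v(q) = -2 + q
S(y) = y/65 (S(y) = y*(1/65) = y/65)
Z = -12/65 (Z = (-2 - 10)/65 = (1/65)*(-12) = -12/65 ≈ -0.18462)
1/(-529080 + (-342115/Z - 437171/(-293057))) = 1/(-529080 + (-342115/(-12/65) - 437171/(-293057))) = 1/(-529080 + (-342115*(-65/12) - 437171*(-1/293057))) = 1/(-529080 + (22237475/12 + 437171/293057)) = 1/(-529080 + 6516852957127/3516684) = 1/(4656245786407/3516684) = 3516684/4656245786407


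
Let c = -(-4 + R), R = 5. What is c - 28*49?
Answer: -1373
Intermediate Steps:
c = -1 (c = -(-4 + 5) = -1*1 = -1)
c - 28*49 = -1 - 28*49 = -1 - 1372 = -1373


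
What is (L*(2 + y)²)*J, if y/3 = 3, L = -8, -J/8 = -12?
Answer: -92928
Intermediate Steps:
J = 96 (J = -8*(-12) = 96)
y = 9 (y = 3*3 = 9)
(L*(2 + y)²)*J = -8*(2 + 9)²*96 = -8*11²*96 = -8*121*96 = -968*96 = -92928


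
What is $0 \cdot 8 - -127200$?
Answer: $127200$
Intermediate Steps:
$0 \cdot 8 - -127200 = 0 + 127200 = 127200$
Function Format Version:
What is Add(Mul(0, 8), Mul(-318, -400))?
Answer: 127200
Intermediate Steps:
Add(Mul(0, 8), Mul(-318, -400)) = Add(0, 127200) = 127200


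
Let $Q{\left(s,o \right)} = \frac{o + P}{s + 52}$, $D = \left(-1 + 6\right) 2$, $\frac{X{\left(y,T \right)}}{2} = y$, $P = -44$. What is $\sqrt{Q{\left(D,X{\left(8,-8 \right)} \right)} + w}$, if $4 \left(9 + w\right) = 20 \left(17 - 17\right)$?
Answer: $\frac{i \sqrt{9083}}{31} \approx 3.0743 i$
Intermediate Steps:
$X{\left(y,T \right)} = 2 y$
$D = 10$ ($D = 5 \cdot 2 = 10$)
$w = -9$ ($w = -9 + \frac{20 \left(17 - 17\right)}{4} = -9 + \frac{20 \cdot 0}{4} = -9 + \frac{1}{4} \cdot 0 = -9 + 0 = -9$)
$Q{\left(s,o \right)} = \frac{-44 + o}{52 + s}$ ($Q{\left(s,o \right)} = \frac{o - 44}{s + 52} = \frac{-44 + o}{52 + s}$)
$\sqrt{Q{\left(D,X{\left(8,-8 \right)} \right)} + w} = \sqrt{\frac{-44 + 2 \cdot 8}{52 + 10} - 9} = \sqrt{\frac{-44 + 16}{62} - 9} = \sqrt{\frac{1}{62} \left(-28\right) - 9} = \sqrt{- \frac{14}{31} - 9} = \sqrt{- \frac{293}{31}} = \frac{i \sqrt{9083}}{31}$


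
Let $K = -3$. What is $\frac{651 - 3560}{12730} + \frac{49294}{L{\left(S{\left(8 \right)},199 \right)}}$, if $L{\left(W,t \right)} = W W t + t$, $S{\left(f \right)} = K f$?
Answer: $\frac{293492513}{1461696790} \approx 0.20079$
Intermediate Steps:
$S{\left(f \right)} = - 3 f$
$L{\left(W,t \right)} = t + t W^{2}$ ($L{\left(W,t \right)} = W^{2} t + t = t W^{2} + t = t + t W^{2}$)
$\frac{651 - 3560}{12730} + \frac{49294}{L{\left(S{\left(8 \right)},199 \right)}} = \frac{651 - 3560}{12730} + \frac{49294}{199 \left(1 + \left(\left(-3\right) 8\right)^{2}\right)} = \left(-2909\right) \frac{1}{12730} + \frac{49294}{199 \left(1 + \left(-24\right)^{2}\right)} = - \frac{2909}{12730} + \frac{49294}{199 \left(1 + 576\right)} = - \frac{2909}{12730} + \frac{49294}{199 \cdot 577} = - \frac{2909}{12730} + \frac{49294}{114823} = \frac{293492513}{1461696790}$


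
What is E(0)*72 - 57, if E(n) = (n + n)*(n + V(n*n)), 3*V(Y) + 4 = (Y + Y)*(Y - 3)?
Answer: -57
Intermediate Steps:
V(Y) = -4/3 + 2*Y*(-3 + Y)/3 (V(Y) = -4/3 + ((Y + Y)*(Y - 3))/3 = -4/3 + ((2*Y)*(-3 + Y))/3 = -4/3 + (2*Y*(-3 + Y))/3 = -4/3 + 2*Y*(-3 + Y)/3)
E(n) = 2*n*(-4/3 + n - 2*n**2 + 2*n**4/3) (E(n) = (n + n)*(n + (-4/3 - 2*n*n + 2*(n*n)**2/3)) = (2*n)*(n + (-4/3 - 2*n**2 + 2*(n**2)**2/3)) = (2*n)*(n + (-4/3 - 2*n**2 + 2*n**4/3)) = (2*n)*(-4/3 + n - 2*n**2 + 2*n**4/3) = 2*n*(-4/3 + n - 2*n**2 + 2*n**4/3))
E(0)*72 - 57 = ((2/3)*0*(-4 - 6*0**2 + 2*0**4 + 3*0))*72 - 57 = ((2/3)*0*(-4 - 6*0 + 2*0 + 0))*72 - 57 = ((2/3)*0*(-4 + 0 + 0 + 0))*72 - 57 = ((2/3)*0*(-4))*72 - 57 = 0*72 - 57 = 0 - 57 = -57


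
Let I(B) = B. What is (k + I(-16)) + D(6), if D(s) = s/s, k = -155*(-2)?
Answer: 295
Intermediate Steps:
k = 310
D(s) = 1
(k + I(-16)) + D(6) = (310 - 16) + 1 = 294 + 1 = 295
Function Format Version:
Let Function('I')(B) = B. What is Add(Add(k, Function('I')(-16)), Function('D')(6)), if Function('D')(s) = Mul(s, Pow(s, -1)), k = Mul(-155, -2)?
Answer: 295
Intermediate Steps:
k = 310
Function('D')(s) = 1
Add(Add(k, Function('I')(-16)), Function('D')(6)) = Add(Add(310, -16), 1) = Add(294, 1) = 295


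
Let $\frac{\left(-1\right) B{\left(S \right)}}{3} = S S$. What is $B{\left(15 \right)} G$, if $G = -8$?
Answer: $5400$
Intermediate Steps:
$B{\left(S \right)} = - 3 S^{2}$ ($B{\left(S \right)} = - 3 S S = - 3 S^{2}$)
$B{\left(15 \right)} G = - 3 \cdot 15^{2} \left(-8\right) = \left(-3\right) 225 \left(-8\right) = \left(-675\right) \left(-8\right) = 5400$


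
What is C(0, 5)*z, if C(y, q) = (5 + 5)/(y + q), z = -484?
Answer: -968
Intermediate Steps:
C(y, q) = 10/(q + y)
C(0, 5)*z = (10/(5 + 0))*(-484) = (10/5)*(-484) = (10*(⅕))*(-484) = 2*(-484) = -968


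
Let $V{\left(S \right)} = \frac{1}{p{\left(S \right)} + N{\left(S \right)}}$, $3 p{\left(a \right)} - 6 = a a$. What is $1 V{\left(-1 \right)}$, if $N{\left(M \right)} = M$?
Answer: $\frac{3}{4} \approx 0.75$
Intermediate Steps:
$p{\left(a \right)} = 2 + \frac{a^{2}}{3}$ ($p{\left(a \right)} = 2 + \frac{a a}{3} = 2 + \frac{a^{2}}{3}$)
$V{\left(S \right)} = \frac{1}{2 + S + \frac{S^{2}}{3}}$ ($V{\left(S \right)} = \frac{1}{\left(2 + \frac{S^{2}}{3}\right) + S} = \frac{1}{2 + S + \frac{S^{2}}{3}}$)
$1 V{\left(-1 \right)} = 1 \frac{3}{6 + \left(-1\right)^{2} + 3 \left(-1\right)} = 1 \frac{3}{6 + 1 - 3} = 1 \cdot \frac{3}{4} = \frac{3}{4}$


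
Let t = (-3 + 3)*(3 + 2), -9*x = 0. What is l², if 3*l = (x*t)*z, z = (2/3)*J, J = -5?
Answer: 0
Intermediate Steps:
x = 0 (x = -⅑*0 = 0)
t = 0 (t = 0*5 = 0)
z = -10/3 (z = (2/3)*(-5) = (2*(⅓))*(-5) = (⅔)*(-5) = -10/3 ≈ -3.3333)
l = 0 (l = ((0*0)*(-10/3))/3 = (0*(-10/3))/3 = (⅓)*0 = 0)
l² = 0² = 0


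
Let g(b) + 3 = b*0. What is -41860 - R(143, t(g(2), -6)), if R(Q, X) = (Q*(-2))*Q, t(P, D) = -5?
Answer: -962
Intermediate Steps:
g(b) = -3 (g(b) = -3 + b*0 = -3 + 0 = -3)
R(Q, X) = -2*Q² (R(Q, X) = (-2*Q)*Q = -2*Q²)
-41860 - R(143, t(g(2), -6)) = -41860 - (-2)*143² = -41860 - (-2)*20449 = -41860 - 1*(-40898) = -41860 + 40898 = -962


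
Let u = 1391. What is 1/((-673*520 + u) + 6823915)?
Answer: 1/6475346 ≈ 1.5443e-7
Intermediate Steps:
1/((-673*520 + u) + 6823915) = 1/((-673*520 + 1391) + 6823915) = 1/((-349960 + 1391) + 6823915) = 1/(-348569 + 6823915) = 1/6475346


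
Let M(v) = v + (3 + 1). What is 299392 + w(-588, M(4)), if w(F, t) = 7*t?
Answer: 299448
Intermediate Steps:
M(v) = 4 + v (M(v) = v + 4 = 4 + v)
299392 + w(-588, M(4)) = 299392 + 7*(4 + 4) = 299392 + 7*8 = 299392 + 56 = 299448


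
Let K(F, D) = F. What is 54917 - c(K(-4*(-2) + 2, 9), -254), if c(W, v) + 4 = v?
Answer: 55175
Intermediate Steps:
c(W, v) = -4 + v
54917 - c(K(-4*(-2) + 2, 9), -254) = 54917 - (-4 - 254) = 54917 - 1*(-258) = 54917 + 258 = 55175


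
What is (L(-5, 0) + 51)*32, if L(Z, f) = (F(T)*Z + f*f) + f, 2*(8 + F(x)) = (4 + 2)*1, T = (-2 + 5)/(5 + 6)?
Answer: 2432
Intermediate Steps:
T = 3/11 ≈ 0.27273
F(x) = -5 (F(x) = -8 + ((4 + 2)*1)/2 = -8 + (6*1)/2 = -8 + (½)*6 = -8 + 3 = -5)
L(Z, f) = f + f² - 5*Z (L(Z, f) = (-5*Z + f*f) + f = (-5*Z + f²) + f = (f² - 5*Z) + f = f + f² - 5*Z)
(L(-5, 0) + 51)*32 = ((0 + 0² - 5*(-5)) + 51)*32 = ((0 + 0 + 25) + 51)*32 = (25 + 51)*32 = 76*32 = 2432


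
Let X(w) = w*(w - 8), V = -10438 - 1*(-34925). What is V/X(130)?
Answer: 24487/15860 ≈ 1.5439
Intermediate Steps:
V = 24487 (V = -10438 + 34925 = 24487)
X(w) = w*(-8 + w)
V/X(130) = 24487/((130*(-8 + 130))) = 24487/((130*122)) = 24487/15860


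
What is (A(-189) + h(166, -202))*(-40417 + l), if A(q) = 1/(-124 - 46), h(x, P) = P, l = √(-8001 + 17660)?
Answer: 1387960197/170 - 34341*√9659/170 ≈ 8.1446e+6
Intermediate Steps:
l = √9659 ≈ 98.280
A(q) = -1/170 (A(q) = 1/(-170) = -1/170)
(A(-189) + h(166, -202))*(-40417 + l) = (-1/170 - 202)*(-40417 + √9659) = -34341*(-40417 + √9659)/170 = 1387960197/170 - 34341*√9659/170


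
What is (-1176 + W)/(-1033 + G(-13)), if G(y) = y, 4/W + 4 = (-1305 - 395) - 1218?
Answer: 859069/764103 ≈ 1.1243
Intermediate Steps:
W = -2/1461 (W = 4/(-4 + ((-1305 - 395) - 1218)) = 4/(-4 + (-1700 - 1218)) = 4/(-4 - 2918) = 4/(-2922) = 4*(-1/2922) = -2/1461 ≈ -0.0013689)
(-1176 + W)/(-1033 + G(-13)) = (-1176 - 2/1461)/(-1033 - 13) = -1718138/1461/(-1046) = -1718138/1461*(-1/1046) = 859069/764103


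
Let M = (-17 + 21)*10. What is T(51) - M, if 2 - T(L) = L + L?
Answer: -140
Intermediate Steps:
M = 40 (M = 4*10 = 40)
T(L) = 2 - 2*L (T(L) = 2 - (L + L) = 2 - 2*L)
T(51) - M = (2 - 2*51) - 1*40 = (2 - 102) - 40 = -100 - 40 = -140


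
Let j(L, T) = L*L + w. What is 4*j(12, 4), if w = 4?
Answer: 592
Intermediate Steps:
j(L, T) = 4 + L² (j(L, T) = L*L + 4 = L² + 4 = 4 + L²)
4*j(12, 4) = 4*(4 + 12²) = 4*(4 + 144) = 4*148 = 592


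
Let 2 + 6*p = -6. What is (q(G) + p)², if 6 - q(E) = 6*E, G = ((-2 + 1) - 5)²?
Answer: 401956/9 ≈ 44662.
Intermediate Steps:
p = -4/3 (p = -⅓ + (⅙)*(-6) = -⅓ - 1 = -4/3 ≈ -1.3333)
G = 36 (G = (-1 - 5)² = (-6)² = 36)
q(E) = 6 - 6*E
(q(G) + p)² = ((6 - 6*36) - 4/3)² = ((6 - 216) - 4/3)² = (-210 - 4/3)² = (-634/3)² = 401956/9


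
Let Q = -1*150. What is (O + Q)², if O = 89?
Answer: 3721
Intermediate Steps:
Q = -150
(O + Q)² = (89 - 150)² = (-61)² = 3721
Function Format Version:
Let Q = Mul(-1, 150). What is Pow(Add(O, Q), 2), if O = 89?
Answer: 3721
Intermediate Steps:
Q = -150
Pow(Add(O, Q), 2) = Pow(Add(89, -150), 2) = Pow(-61, 2) = 3721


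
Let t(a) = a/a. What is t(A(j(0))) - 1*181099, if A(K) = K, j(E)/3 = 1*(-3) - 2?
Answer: -181098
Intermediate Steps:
j(E) = -15 (j(E) = 3*(1*(-3) - 2) = 3*(-3 - 2) = 3*(-5) = -15)
t(a) = 1
t(A(j(0))) - 1*181099 = 1 - 1*181099 = 1 - 181099 = -181098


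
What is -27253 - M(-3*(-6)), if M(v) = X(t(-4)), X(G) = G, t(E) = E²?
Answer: -27269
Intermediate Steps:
M(v) = 16 (M(v) = (-4)² = 16)
-27253 - M(-3*(-6)) = -27253 - 1*16 = -27253 - 16 = -27269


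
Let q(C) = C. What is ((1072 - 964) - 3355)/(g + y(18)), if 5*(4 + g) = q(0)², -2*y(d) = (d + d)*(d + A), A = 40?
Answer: 3247/1048 ≈ 3.0983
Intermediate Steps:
y(d) = -d*(40 + d) (y(d) = -(d + d)*(d + 40)/2 = -2*d*(40 + d)/2 = -d*(40 + d))
g = -4 (g = -4 + (⅕)*0² = -4 + (⅕)*0 = -4 + 0 = -4)
((1072 - 964) - 3355)/(g + y(18)) = ((1072 - 964) - 3355)/(-4 - 1*18*(40 + 18)) = (108 - 3355)/(-4 - 1*18*58) = -3247/(-4 - 1044) = -3247/(-1048) = -3247*(-1/1048) = 3247/1048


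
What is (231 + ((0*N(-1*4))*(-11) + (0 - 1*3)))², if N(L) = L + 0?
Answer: 51984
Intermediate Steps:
N(L) = L
(231 + ((0*N(-1*4))*(-11) + (0 - 1*3)))² = (231 + ((0*(-1*4))*(-11) + (0 - 1*3)))² = (231 + ((0*(-4))*(-11) + (0 - 3)))² = (231 + (0*(-11) - 3))² = (231 + (0 - 3))² = (231 - 3)² = 228² = 51984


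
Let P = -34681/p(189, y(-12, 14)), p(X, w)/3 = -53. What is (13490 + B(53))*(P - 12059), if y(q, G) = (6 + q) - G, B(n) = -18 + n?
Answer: -25463517500/159 ≈ -1.6015e+8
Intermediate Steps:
y(q, G) = 6 + q - G
p(X, w) = -159 (p(X, w) = 3*(-53) = -159)
P = 34681/159 (P = -34681/(-159) = -34681*(-1/159) = 34681/159 ≈ 218.12)
(13490 + B(53))*(P - 12059) = (13490 + (-18 + 53))*(34681/159 - 12059) = (13490 + 35)*(-1882700/159) = 13525*(-1882700/159) = -25463517500/159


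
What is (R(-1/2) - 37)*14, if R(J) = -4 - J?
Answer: -567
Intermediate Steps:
(R(-1/2) - 37)*14 = ((-4 - (-1)/2) - 37)*14 = ((-4 - 1*(-½)) - 37)*14 = ((-4 + ½) - 37)*14 = (-7/2 - 37)*14 = -81/2*14 = -567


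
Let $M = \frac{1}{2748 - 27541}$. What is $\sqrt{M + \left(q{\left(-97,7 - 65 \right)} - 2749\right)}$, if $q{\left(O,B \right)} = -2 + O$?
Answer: $\frac{i \sqrt{1750645258745}}{24793} \approx 53.367 i$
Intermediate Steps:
$M = - \frac{1}{24793}$ ($M = \frac{1}{-24793} = - \frac{1}{24793} \approx -4.0334 \cdot 10^{-5}$)
$\sqrt{M + \left(q{\left(-97,7 - 65 \right)} - 2749\right)} = \sqrt{- \frac{1}{24793} - 2848} = \sqrt{- \frac{70610465}{24793}} = \frac{i \sqrt{1750645258745}}{24793}$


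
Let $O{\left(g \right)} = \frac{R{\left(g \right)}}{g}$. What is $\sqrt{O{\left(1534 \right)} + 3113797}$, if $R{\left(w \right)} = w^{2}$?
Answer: $\sqrt{3115331} \approx 1765.0$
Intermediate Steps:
$O{\left(g \right)} = g$ ($O{\left(g \right)} = \frac{g^{2}}{g} = g$)
$\sqrt{O{\left(1534 \right)} + 3113797} = \sqrt{1534 + 3113797} = \sqrt{3115331}$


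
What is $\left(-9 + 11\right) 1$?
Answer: $2$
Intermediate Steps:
$\left(-9 + 11\right) 1 = 2 \cdot 1 = 2$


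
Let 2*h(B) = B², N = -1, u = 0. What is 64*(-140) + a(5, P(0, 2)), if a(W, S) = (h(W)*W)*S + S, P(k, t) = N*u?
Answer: -8960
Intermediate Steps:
h(B) = B²/2
P(k, t) = 0 (P(k, t) = -1*0 = 0)
a(W, S) = S + S*W³/2 (a(W, S) = ((W²/2)*W)*S + S = (W³/2)*S + S = S*W³/2 + S = S + S*W³/2)
64*(-140) + a(5, P(0, 2)) = 64*(-140) + (½)*0*(2 + 5³) = -8960 + (½)*0*(2 + 125) = -8960 + (½)*0*127 = -8960 + 0 = -8960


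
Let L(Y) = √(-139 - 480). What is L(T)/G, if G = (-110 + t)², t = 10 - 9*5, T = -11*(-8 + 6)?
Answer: I*√619/21025 ≈ 0.0011833*I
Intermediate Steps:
T = 22 (T = -11*(-2) = 22)
t = -35 (t = 10 - 45 = -35)
L(Y) = I*√619 (L(Y) = √(-619) = I*√619)
G = 21025 (G = (-110 - 35)² = (-145)² = 21025)
L(T)/G = (I*√619)/21025 = (I*√619)*(1/21025) = I*√619/21025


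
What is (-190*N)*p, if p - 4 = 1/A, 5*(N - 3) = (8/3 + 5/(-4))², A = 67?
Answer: -12516839/4824 ≈ -2594.7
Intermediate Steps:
N = 2449/720 (N = 3 + (8/3 + 5/(-4))²/5 = 3 + (8*(⅓) + 5*(-¼))²/5 = 3 + (8/3 - 5/4)²/5 = 3 + (17/12)²/5 = 3 + (⅕)*(289/144) = 3 + 289/720 = 2449/720 ≈ 3.4014)
p = 269/67 (p = 4 + 1/67 = 269/67 ≈ 4.0149)
(-190*N)*p = -190*2449/720*(269/67) = -46531/72*269/67 = -12516839/4824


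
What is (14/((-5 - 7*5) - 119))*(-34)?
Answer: 476/159 ≈ 2.9937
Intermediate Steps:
(14/((-5 - 7*5) - 119))*(-34) = (14/((-5 - 35) - 119))*(-34) = (14/(-40 - 119))*(-34) = (14/(-159))*(-34) = -1/159*14*(-34) = -14/159*(-34) = 476/159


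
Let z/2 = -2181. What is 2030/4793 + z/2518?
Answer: -7897763/6034387 ≈ -1.3088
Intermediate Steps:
z = -4362 (z = 2*(-2181) = -4362)
2030/4793 + z/2518 = 2030/4793 - 4362/2518 = 2030*(1/4793) - 4362*1/2518 = 2030/4793 - 2181/1259 = -7897763/6034387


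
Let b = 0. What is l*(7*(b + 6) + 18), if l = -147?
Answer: -8820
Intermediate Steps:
l*(7*(b + 6) + 18) = -147*(7*(0 + 6) + 18) = -147*(7*6 + 18) = -147*(42 + 18) = -147*60 = -8820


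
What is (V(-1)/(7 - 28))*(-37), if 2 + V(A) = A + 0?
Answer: -37/7 ≈ -5.2857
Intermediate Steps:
V(A) = -2 + A (V(A) = -2 + (A + 0) = -2 + A)
(V(-1)/(7 - 28))*(-37) = ((-2 - 1)/(7 - 28))*(-37) = (-3/(-21))*(-37) = -1/21*(-3)*(-37) = (1/7)*(-37) = -37/7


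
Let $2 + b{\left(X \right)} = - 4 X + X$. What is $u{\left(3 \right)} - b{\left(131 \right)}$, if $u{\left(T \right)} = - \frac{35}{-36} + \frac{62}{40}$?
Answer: $\frac{35777}{90} \approx 397.52$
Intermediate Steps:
$b{\left(X \right)} = -2 - 3 X$ ($b{\left(X \right)} = -2 + \left(- 4 X + X\right) = -2 - 3 X$)
$u{\left(T \right)} = \frac{227}{90}$ ($u{\left(T \right)} = \left(-35\right) \left(- \frac{1}{36}\right) + 62 \cdot \frac{1}{40} = \frac{35}{36} + \frac{31}{20} = \frac{227}{90}$)
$u{\left(3 \right)} - b{\left(131 \right)} = \frac{227}{90} - \left(-2 - 393\right) = \frac{227}{90} - -395 = \frac{227}{90} + 395 = \frac{35777}{90}$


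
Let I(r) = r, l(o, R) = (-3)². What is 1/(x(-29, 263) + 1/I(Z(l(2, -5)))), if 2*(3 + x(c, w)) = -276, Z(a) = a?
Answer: -9/1268 ≈ -0.0070978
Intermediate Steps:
l(o, R) = 9
x(c, w) = -141 (x(c, w) = -3 + (½)*(-276) = -3 - 138 = -141)
1/(x(-29, 263) + 1/I(Z(l(2, -5)))) = 1/(-141 + 1/9) = 1/(-141 + ⅑) = 1/(-1268/9) = -9/1268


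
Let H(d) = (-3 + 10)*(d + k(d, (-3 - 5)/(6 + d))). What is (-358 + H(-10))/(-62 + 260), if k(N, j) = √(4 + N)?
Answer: -214/99 + 7*I*√6/198 ≈ -2.1616 + 0.086598*I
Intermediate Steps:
H(d) = 7*d + 7*√(4 + d) (H(d) = (-3 + 10)*(d + √(4 + d)) = 7*(d + √(4 + d)) = 7*d + 7*√(4 + d))
(-358 + H(-10))/(-62 + 260) = (-358 + (7*(-10) + 7*√(4 - 10)))/(-62 + 260) = (-358 + (-70 + 7*√(-6)))/198 = (-358 + (-70 + 7*(I*√6)))/198 = (-358 + (-70 + 7*I*√6))/198 = (-428 + 7*I*√6)/198 = -214/99 + 7*I*√6/198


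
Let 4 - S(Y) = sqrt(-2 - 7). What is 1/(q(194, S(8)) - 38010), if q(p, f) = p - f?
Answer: -37820/1430352409 - 3*I/1430352409 ≈ -2.6441e-5 - 2.0974e-9*I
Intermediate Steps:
S(Y) = 4 - 3*I (S(Y) = 4 - sqrt(-2 - 7) = 4 - sqrt(-9) = 4 - 3*I)
1/(q(194, S(8)) - 38010) = 1/((194 - (4 - 3*I)) - 38010) = 1/((194 + (-4 + 3*I)) - 38010) = 1/((190 + 3*I) - 38010) = 1/(-37820 + 3*I) = (-37820 - 3*I)/1430352409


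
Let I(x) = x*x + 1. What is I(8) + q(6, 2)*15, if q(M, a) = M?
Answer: 155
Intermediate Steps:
I(x) = 1 + x² (I(x) = x² + 1 = 1 + x²)
I(8) + q(6, 2)*15 = (1 + 8²) + 6*15 = (1 + 64) + 90 = 65 + 90 = 155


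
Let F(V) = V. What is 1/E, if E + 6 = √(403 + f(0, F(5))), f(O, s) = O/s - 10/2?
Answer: 3/181 + √398/362 ≈ 0.071685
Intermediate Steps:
f(O, s) = -5 + O/s (f(O, s) = O/s - 10*½ = O/s - 5 = -5 + O/s)
E = -6 + √398 (E = -6 + √(403 + (-5 + 0/5)) = -6 + √(403 + (-5 + 0*(⅕))) = -6 + √(403 + (-5 + 0)) = -6 + √(403 - 5) = -6 + √398 ≈ 13.950)
1/E = 1/(-6 + √398)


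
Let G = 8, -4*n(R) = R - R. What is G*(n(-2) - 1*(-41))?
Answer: 328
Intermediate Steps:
n(R) = 0 (n(R) = -(R - R)/4 = -1/4*0 = 0)
G*(n(-2) - 1*(-41)) = 8*(0 - 1*(-41)) = 8*(0 + 41) = 8*41 = 328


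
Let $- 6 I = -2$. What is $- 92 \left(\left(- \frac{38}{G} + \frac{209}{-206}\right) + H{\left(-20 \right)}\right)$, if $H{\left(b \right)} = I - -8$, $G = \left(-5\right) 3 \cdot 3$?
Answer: $- \frac{3480958}{4635} \approx -751.02$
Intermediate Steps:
$I = \frac{1}{3}$ ($I = \left(- \frac{1}{6}\right) \left(-2\right) = \frac{1}{3} \approx 0.33333$)
$G = -45$ ($G = \left(-15\right) 3 = -45$)
$H{\left(b \right)} = \frac{25}{3}$ ($H{\left(b \right)} = \frac{1}{3} - -8 = \frac{1}{3} + 8 = \frac{25}{3}$)
$- 92 \left(\left(- \frac{38}{G} + \frac{209}{-206}\right) + H{\left(-20 \right)}\right) = - 92 \left(\left(- \frac{38}{-45} + \frac{209}{-206}\right) + \frac{25}{3}\right) = - 92 \left(\left(\left(-38\right) \left(- \frac{1}{45}\right) + 209 \left(- \frac{1}{206}\right)\right) + \frac{25}{3}\right) = - 92 \left(\left(\frac{38}{45} - \frac{209}{206}\right) + \frac{25}{3}\right) = - 92 \left(- \frac{1577}{9270} + \frac{25}{3}\right) = \left(-92\right) \frac{75673}{9270} = - \frac{3480958}{4635}$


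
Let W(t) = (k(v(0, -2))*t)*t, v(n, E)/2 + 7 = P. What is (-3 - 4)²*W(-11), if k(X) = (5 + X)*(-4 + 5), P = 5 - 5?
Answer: -53361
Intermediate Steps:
P = 0
v(n, E) = -14 (v(n, E) = -14 + 2*0 = -14 + 0 = -14)
k(X) = 5 + X (k(X) = (5 + X)*1 = 5 + X)
W(t) = -9*t² (W(t) = ((5 - 14)*t)*t = (-9*t)*t = -9*t²)
(-3 - 4)²*W(-11) = (-3 - 4)²*(-9*(-11)²) = (-7)²*(-9*121) = 49*(-1089) = -53361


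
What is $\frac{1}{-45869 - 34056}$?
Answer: $- \frac{1}{79925} \approx -1.2512 \cdot 10^{-5}$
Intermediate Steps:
$\frac{1}{-45869 - 34056} = \frac{1}{-79925} = - \frac{1}{79925}$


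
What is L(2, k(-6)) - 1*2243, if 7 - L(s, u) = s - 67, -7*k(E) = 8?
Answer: -2171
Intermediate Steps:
k(E) = -8/7 (k(E) = -⅐*8 = -8/7)
L(s, u) = 74 - s (L(s, u) = 7 - (s - 67) = 7 - (-67 + s) = 7 + (67 - s) = 74 - s)
L(2, k(-6)) - 1*2243 = (74 - 1*2) - 1*2243 = (74 - 2) - 2243 = 72 - 2243 = -2171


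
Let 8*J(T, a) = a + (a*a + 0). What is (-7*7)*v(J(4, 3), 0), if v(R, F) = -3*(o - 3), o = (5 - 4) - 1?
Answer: -441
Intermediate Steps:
o = 0 (o = 1 - 1 = 0)
J(T, a) = a/8 + a²/8 (J(T, a) = (a + (a*a + 0))/8 = (a + (a² + 0))/8 = (a + a²)/8 = a/8 + a²/8)
v(R, F) = 9 (v(R, F) = -3*(0 - 3) = -3*(-3) = 9)
(-7*7)*v(J(4, 3), 0) = -7*7*9 = -49*9 = -441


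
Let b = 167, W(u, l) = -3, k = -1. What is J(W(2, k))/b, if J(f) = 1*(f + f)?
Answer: -6/167 ≈ -0.035928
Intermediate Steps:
J(f) = 2*f (J(f) = 1*(2*f) = 2*f)
J(W(2, k))/b = (2*(-3))/167 = -6*1/167 = -6/167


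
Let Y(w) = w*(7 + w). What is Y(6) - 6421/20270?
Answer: 1574639/20270 ≈ 77.683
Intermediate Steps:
Y(6) - 6421/20270 = 6*(7 + 6) - 6421/20270 = 6*13 - 6421/20270 = 78 - 1*6421/20270 = 78 - 6421/20270 = 1574639/20270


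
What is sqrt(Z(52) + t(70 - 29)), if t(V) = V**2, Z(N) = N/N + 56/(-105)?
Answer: sqrt(378330)/15 ≈ 41.006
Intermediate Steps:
Z(N) = 7/15 (Z(N) = 1 + 56*(-1/105) = 1 - 8/15 = 7/15)
sqrt(Z(52) + t(70 - 29)) = sqrt(7/15 + (70 - 29)**2) = sqrt(7/15 + 41**2) = sqrt(7/15 + 1681) = sqrt(25222/15) = sqrt(378330)/15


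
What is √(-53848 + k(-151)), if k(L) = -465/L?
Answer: I*√1227718033/151 ≈ 232.05*I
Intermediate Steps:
√(-53848 + k(-151)) = √(-53848 - 465/(-151)) = √(-53848 - 465*(-1/151)) = √(-53848 + 465/151) = √(-8130583/151) = I*√1227718033/151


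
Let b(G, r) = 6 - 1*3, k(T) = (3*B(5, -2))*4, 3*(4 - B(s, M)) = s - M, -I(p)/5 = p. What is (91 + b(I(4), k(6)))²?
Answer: 8836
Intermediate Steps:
I(p) = -5*p
B(s, M) = 4 - s/3 + M/3 (B(s, M) = 4 - (s - M)/3 = 4 + (-s/3 + M/3) = 4 - s/3 + M/3)
k(T) = 20 (k(T) = (3*(4 - ⅓*5 + (⅓)*(-2)))*4 = (3*(4 - 5/3 - ⅔))*4 = (3*(5/3))*4 = 5*4 = 20)
b(G, r) = 3 (b(G, r) = 6 - 3 = 3)
(91 + b(I(4), k(6)))² = (91 + 3)² = 94² = 8836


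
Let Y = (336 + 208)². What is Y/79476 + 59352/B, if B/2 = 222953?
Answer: 17084587196/4429853157 ≈ 3.8567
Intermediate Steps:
B = 445906 (B = 2*222953 = 445906)
Y = 295936 (Y = 544² = 295936)
Y/79476 + 59352/B = 295936/79476 + 59352/445906 = 295936*(1/79476) + 59352*(1/445906) = 73984/19869 + 29676/222953 = 17084587196/4429853157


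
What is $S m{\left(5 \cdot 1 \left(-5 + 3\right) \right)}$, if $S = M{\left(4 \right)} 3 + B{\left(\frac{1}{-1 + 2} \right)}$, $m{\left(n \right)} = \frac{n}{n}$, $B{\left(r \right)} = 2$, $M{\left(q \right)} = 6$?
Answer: $20$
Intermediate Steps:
$m{\left(n \right)} = 1$
$S = 20$ ($S = 6 \cdot 3 + 2 = 18 + 2 = 20$)
$S m{\left(5 \cdot 1 \left(-5 + 3\right) \right)} = 20 \cdot 1 = 20$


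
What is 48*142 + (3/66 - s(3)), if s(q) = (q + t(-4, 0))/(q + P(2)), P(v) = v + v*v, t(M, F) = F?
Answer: 449837/66 ≈ 6815.7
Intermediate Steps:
P(v) = v + v**2
s(q) = q/(6 + q) (s(q) = (q + 0)/(q + 2*(1 + 2)) = q/(q + 2*3) = q/(q + 6) = q/(6 + q))
48*142 + (3/66 - s(3)) = 48*142 + (3/66 - 3/(6 + 3)) = 6816 + (3*(1/66) - 3/9) = 6816 + (1/22 - 3/9) = 6816 + (1/22 - 1*1/3) = 6816 + (1/22 - 1/3) = 6816 - 19/66 = 449837/66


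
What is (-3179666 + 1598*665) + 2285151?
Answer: 168155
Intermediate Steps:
(-3179666 + 1598*665) + 2285151 = (-3179666 + 1062670) + 2285151 = -2116996 + 2285151 = 168155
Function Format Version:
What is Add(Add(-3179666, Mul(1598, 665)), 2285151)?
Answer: 168155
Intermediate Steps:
Add(Add(-3179666, Mul(1598, 665)), 2285151) = Add(Add(-3179666, 1062670), 2285151) = Add(-2116996, 2285151) = 168155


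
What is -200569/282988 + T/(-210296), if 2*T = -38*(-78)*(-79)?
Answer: -565449335/3719452778 ≈ -0.15202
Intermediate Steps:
T = -117078 (T = (-38*(-78)*(-79))/2 = (2964*(-79))/2 = (½)*(-234156) = -117078)
-200569/282988 + T/(-210296) = -200569/282988 - 117078/(-210296) = -200569*1/282988 - 117078*(-1/210296) = -200569/282988 + 58539/105148 = -565449335/3719452778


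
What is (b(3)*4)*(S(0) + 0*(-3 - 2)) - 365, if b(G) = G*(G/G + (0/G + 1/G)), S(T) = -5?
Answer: -445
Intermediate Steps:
b(G) = G*(1 + 1/G) (b(G) = G*(1 + (0 + 1/G)) = G*(1 + 1/G))
(b(3)*4)*(S(0) + 0*(-3 - 2)) - 365 = ((1 + 3)*4)*(-5 + 0*(-3 - 2)) - 365 = (4*4)*(-5 + 0*(-5)) - 365 = 16*(-5 + 0) - 365 = 16*(-5) - 365 = -80 - 365 = -445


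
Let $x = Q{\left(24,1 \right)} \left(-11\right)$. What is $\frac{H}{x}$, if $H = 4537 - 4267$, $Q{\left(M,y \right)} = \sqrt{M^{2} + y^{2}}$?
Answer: $- \frac{270 \sqrt{577}}{6347} \approx -1.0218$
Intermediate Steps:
$H = 270$
$x = - 11 \sqrt{577}$ ($x = \sqrt{24^{2} + 1^{2}} \left(-11\right) = \sqrt{576 + 1} \left(-11\right) = \sqrt{577} \left(-11\right) = - 11 \sqrt{577} \approx -264.23$)
$\frac{H}{x} = \frac{270}{\left(-11\right) \sqrt{577}} = 270 \left(- \frac{\sqrt{577}}{6347}\right) = - \frac{270 \sqrt{577}}{6347}$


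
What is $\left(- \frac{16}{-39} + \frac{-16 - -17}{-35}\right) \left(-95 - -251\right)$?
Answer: $\frac{2084}{35} \approx 59.543$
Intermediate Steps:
$\left(- \frac{16}{-39} + \frac{-16 - -17}{-35}\right) \left(-95 - -251\right) = \left(\left(-16\right) \left(- \frac{1}{39}\right) + \left(-16 + 17\right) \left(- \frac{1}{35}\right)\right) \left(-95 + 251\right) = \left(\frac{16}{39} + 1 \left(- \frac{1}{35}\right)\right) 156 = \left(\frac{16}{39} - \frac{1}{35}\right) 156 = \frac{521}{1365} \cdot 156 = \frac{2084}{35}$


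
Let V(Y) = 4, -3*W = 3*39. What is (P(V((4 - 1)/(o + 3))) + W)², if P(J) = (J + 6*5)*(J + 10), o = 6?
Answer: 190969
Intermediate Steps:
W = -39 ≈ -39.000
P(J) = (10 + J)*(30 + J) (P(J) = (J + 30)*(10 + J) = (30 + J)*(10 + J) = (10 + J)*(30 + J))
(P(V((4 - 1)/(o + 3))) + W)² = ((300 + 4² + 40*4) - 39)² = ((300 + 16 + 160) - 39)² = (476 - 39)² = 437² = 190969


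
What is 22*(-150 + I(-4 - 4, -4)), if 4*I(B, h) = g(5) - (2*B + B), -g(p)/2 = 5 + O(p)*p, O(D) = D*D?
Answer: -4598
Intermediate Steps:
O(D) = D²
g(p) = -10 - 2*p³ (g(p) = -2*(5 + p²*p) = -2*(5 + p³) = -10 - 2*p³)
I(B, h) = -65 - 3*B/4 (I(B, h) = ((-10 - 2*5³) - (2*B + B))/4 = ((-10 - 2*125) - 3*B)/4 = ((-10 - 250) - 3*B)/4 = (-260 - 3*B)/4 = -65 - 3*B/4)
22*(-150 + I(-4 - 4, -4)) = 22*(-150 + (-65 - 3*(-4 - 4)/4)) = 22*(-150 + (-65 - ¾*(-8))) = 22*(-150 + (-65 + 6)) = 22*(-150 - 59) = 22*(-209) = -4598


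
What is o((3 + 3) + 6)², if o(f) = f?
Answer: 144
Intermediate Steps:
o((3 + 3) + 6)² = ((3 + 3) + 6)² = (6 + 6)² = 12² = 144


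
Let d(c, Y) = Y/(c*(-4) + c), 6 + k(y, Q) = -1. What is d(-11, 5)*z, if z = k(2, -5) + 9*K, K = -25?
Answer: -1160/33 ≈ -35.151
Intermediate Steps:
k(y, Q) = -7 (k(y, Q) = -6 - 1 = -7)
d(c, Y) = -Y/(3*c) (d(c, Y) = Y/(-4*c + c) = Y/((-3*c)) = Y*(-1/(3*c)) = -Y/(3*c))
z = -232 (z = -7 + 9*(-25) = -7 - 225 = -232)
d(-11, 5)*z = -⅓*5/(-11)*(-232) = -⅓*5*(-1/11)*(-232) = (5/33)*(-232) = -1160/33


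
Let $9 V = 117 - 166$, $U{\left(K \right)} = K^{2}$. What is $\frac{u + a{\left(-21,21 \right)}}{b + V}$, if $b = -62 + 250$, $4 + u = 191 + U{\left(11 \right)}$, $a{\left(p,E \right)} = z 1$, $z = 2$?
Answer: $\frac{90}{53} \approx 1.6981$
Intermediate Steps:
$a{\left(p,E \right)} = 2$ ($a{\left(p,E \right)} = 2 \cdot 1 = 2$)
$V = - \frac{49}{9}$ ($V = \frac{117 - 166}{9} = \frac{1}{9} \left(-49\right) = - \frac{49}{9} \approx -5.4444$)
$u = 308$ ($u = -4 + \left(191 + 11^{2}\right) = -4 + \left(191 + 121\right) = -4 + 312 = 308$)
$b = 188$
$\frac{u + a{\left(-21,21 \right)}}{b + V} = \frac{308 + 2}{188 - \frac{49}{9}} = \frac{310}{\frac{1643}{9}} = 310 \cdot \frac{9}{1643} = \frac{90}{53}$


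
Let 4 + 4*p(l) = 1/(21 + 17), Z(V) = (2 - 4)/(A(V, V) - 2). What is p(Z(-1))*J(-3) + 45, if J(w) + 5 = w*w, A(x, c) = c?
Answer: 1559/38 ≈ 41.026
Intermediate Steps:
Z(V) = -2/(-2 + V) (Z(V) = (2 - 4)/(V - 2) = -2/(-2 + V))
p(l) = -151/152 (p(l) = -1 + 1/(4*(21 + 17)) = -1 + (¼)/38 = -1 + (¼)*(1/38) = -1 + 1/152 = -151/152)
J(w) = -5 + w² (J(w) = -5 + w*w = -5 + w²)
p(Z(-1))*J(-3) + 45 = -151*(-5 + (-3)²)/152 + 45 = -151*(-5 + 9)/152 + 45 = -151/152*4 + 45 = -151/38 + 45 = 1559/38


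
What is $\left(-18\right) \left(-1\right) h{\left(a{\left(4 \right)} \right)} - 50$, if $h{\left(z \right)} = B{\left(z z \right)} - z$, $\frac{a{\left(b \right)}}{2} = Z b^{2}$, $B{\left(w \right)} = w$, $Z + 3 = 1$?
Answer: $74830$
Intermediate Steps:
$Z = -2$ ($Z = -3 + 1 = -2$)
$a{\left(b \right)} = - 4 b^{2}$ ($a{\left(b \right)} = 2 \left(- 2 b^{2}\right) = - 4 b^{2}$)
$h{\left(z \right)} = z^{2} - z$ ($h{\left(z \right)} = z z - z = z^{2} - z$)
$\left(-18\right) \left(-1\right) h{\left(a{\left(4 \right)} \right)} - 50 = \left(-18\right) \left(-1\right) - 4 \cdot 4^{2} \left(-1 - 4 \cdot 4^{2}\right) - 50 = 18 \left(-4\right) 16 \left(-1 - 64\right) - 50 = 18 \left(- 64 \left(-1 - 64\right)\right) - 50 = 18 \left(\left(-64\right) \left(-65\right)\right) - 50 = 18 \cdot 4160 - 50 = 74880 - 50 = 74830$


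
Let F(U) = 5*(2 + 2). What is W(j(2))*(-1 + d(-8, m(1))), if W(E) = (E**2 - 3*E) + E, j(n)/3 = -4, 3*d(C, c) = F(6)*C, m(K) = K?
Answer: -9128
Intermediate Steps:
F(U) = 20 (F(U) = 5*4 = 20)
d(C, c) = 20*C/3 (d(C, c) = (20*C)/3 = 20*C/3)
j(n) = -12 (j(n) = 3*(-4) = -12)
W(E) = E**2 - 2*E
W(j(2))*(-1 + d(-8, m(1))) = (-12*(-2 - 12))*(-1 + (20/3)*(-8)) = (-12*(-14))*(-1 - 160/3) = 168*(-163/3) = -9128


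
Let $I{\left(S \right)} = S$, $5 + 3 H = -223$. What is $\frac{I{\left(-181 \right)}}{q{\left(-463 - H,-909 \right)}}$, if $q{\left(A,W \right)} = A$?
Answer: $\frac{181}{387} \approx 0.4677$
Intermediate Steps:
$H = -76$ ($H = - \frac{5}{3} + \frac{1}{3} \left(-223\right) = - \frac{5}{3} - \frac{223}{3} = -76$)
$\frac{I{\left(-181 \right)}}{q{\left(-463 - H,-909 \right)}} = - \frac{181}{-463 - -76} = - \frac{181}{-463 + 76} = - \frac{181}{-387} = \left(-181\right) \left(- \frac{1}{387}\right) = \frac{181}{387}$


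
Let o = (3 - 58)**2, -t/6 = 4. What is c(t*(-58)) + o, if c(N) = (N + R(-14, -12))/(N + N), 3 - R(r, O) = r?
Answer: 8423009/2784 ≈ 3025.5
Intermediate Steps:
t = -24 (t = -6*4 = -24)
o = 3025 (o = (-55)**2 = 3025)
R(r, O) = 3 - r
c(N) = (17 + N)/(2*N) (c(N) = (N + (3 - 1*(-14)))/(N + N) = (N + (3 + 14))/((2*N)) = (N + 17)*(1/(2*N)) = (17 + N)*(1/(2*N)) = (17 + N)/(2*N))
c(t*(-58)) + o = (17 - 24*(-58))/(2*((-24*(-58)))) + 3025 = (1/2)*(17 + 1392)/1392 + 3025 = (1/2)*(1/1392)*1409 + 3025 = 1409/2784 + 3025 = 8423009/2784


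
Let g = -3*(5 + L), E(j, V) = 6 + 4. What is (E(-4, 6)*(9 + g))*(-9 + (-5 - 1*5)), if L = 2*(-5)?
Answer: -4560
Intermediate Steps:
L = -10
E(j, V) = 10
g = 15 (g = -3*(5 - 10) = -3*(-5) = 15)
(E(-4, 6)*(9 + g))*(-9 + (-5 - 1*5)) = (10*(9 + 15))*(-9 + (-5 - 1*5)) = (10*24)*(-9 + (-5 - 5)) = 240*(-9 - 10) = 240*(-19) = -4560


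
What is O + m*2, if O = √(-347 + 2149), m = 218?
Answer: 436 + √1802 ≈ 478.45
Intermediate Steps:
O = √1802 ≈ 42.450
O + m*2 = √1802 + 218*2 = √1802 + 436 = 436 + √1802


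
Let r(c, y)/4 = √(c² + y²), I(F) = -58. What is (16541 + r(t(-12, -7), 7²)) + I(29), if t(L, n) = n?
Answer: 16483 + 140*√2 ≈ 16681.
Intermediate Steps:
r(c, y) = 4*√(c² + y²)
(16541 + r(t(-12, -7), 7²)) + I(29) = (16541 + 4*√((-7)² + (7²)²)) - 58 = (16541 + 4*√(49 + 49²)) - 58 = (16541 + 4*√(49 + 2401)) - 58 = (16541 + 4*√2450) - 58 = (16541 + 4*(35*√2)) - 58 = (16541 + 140*√2) - 58 = 16483 + 140*√2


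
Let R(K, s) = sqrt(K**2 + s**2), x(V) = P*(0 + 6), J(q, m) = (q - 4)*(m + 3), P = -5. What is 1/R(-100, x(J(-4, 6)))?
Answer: sqrt(109)/1090 ≈ 0.0095783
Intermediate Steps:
J(q, m) = (-4 + q)*(3 + m)
x(V) = -30 (x(V) = -5*(0 + 6) = -5*6 = -30)
1/R(-100, x(J(-4, 6))) = 1/(sqrt((-100)**2 + (-30)**2)) = 1/(sqrt(10000 + 900)) = 1/(sqrt(10900)) = 1/(10*sqrt(109)) = sqrt(109)/1090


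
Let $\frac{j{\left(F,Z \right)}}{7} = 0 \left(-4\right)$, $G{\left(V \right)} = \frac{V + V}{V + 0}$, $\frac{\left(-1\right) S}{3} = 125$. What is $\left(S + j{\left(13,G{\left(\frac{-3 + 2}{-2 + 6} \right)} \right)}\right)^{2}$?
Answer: $140625$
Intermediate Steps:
$S = -375$ ($S = \left(-3\right) 125 = -375$)
$G{\left(V \right)} = 2$ ($G{\left(V \right)} = \frac{2 V}{V} = 2$)
$j{\left(F,Z \right)} = 0$ ($j{\left(F,Z \right)} = 7 \cdot 0 \left(-4\right) = 7 \cdot 0 = 0$)
$\left(S + j{\left(13,G{\left(\frac{-3 + 2}{-2 + 6} \right)} \right)}\right)^{2} = \left(-375 + 0\right)^{2} = \left(-375\right)^{2} = 140625$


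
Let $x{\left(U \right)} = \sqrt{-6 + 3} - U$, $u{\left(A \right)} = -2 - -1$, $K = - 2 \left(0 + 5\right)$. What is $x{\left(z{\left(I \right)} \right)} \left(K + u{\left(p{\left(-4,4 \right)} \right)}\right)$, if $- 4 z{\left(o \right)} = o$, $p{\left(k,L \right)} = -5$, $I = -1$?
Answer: $\frac{11}{4} - 11 i \sqrt{3} \approx 2.75 - 19.053 i$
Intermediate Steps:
$K = -10$ ($K = \left(-2\right) 5 = -10$)
$z{\left(o \right)} = - \frac{o}{4}$
$u{\left(A \right)} = -1$ ($u{\left(A \right)} = -2 + 1 = -1$)
$x{\left(U \right)} = - U + i \sqrt{3}$ ($x{\left(U \right)} = \sqrt{-3} - U = i \sqrt{3} - U = - U + i \sqrt{3}$)
$x{\left(z{\left(I \right)} \right)} \left(K + u{\left(p{\left(-4,4 \right)} \right)}\right) = \left(- \frac{\left(-1\right) \left(-1\right)}{4} + i \sqrt{3}\right) \left(-10 - 1\right) = \left(\left(-1\right) \frac{1}{4} + i \sqrt{3}\right) \left(-11\right) = \left(- \frac{1}{4} + i \sqrt{3}\right) \left(-11\right) = \frac{11}{4} - 11 i \sqrt{3}$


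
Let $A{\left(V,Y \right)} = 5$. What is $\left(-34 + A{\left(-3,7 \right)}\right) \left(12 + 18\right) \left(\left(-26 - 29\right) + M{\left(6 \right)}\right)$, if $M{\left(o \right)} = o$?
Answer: $42630$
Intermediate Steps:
$\left(-34 + A{\left(-3,7 \right)}\right) \left(12 + 18\right) \left(\left(-26 - 29\right) + M{\left(6 \right)}\right) = \left(-34 + 5\right) \left(12 + 18\right) \left(\left(-26 - 29\right) + 6\right) = - 29 \cdot 30 \left(-55 + 6\right) = - 29 \cdot 30 \left(-49\right) = \left(-29\right) \left(-1470\right) = 42630$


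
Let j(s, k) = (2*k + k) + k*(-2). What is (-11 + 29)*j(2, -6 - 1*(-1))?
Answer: -90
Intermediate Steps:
j(s, k) = k (j(s, k) = 3*k - 2*k = k)
(-11 + 29)*j(2, -6 - 1*(-1)) = (-11 + 29)*(-6 - 1*(-1)) = 18*(-6 + 1) = 18*(-5) = -90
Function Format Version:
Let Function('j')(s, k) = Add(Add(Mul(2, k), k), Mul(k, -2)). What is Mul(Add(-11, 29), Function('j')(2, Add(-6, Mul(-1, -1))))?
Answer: -90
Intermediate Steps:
Function('j')(s, k) = k (Function('j')(s, k) = Add(Mul(3, k), Mul(-2, k)) = k)
Mul(Add(-11, 29), Function('j')(2, Add(-6, Mul(-1, -1)))) = Mul(Add(-11, 29), Add(-6, Mul(-1, -1))) = Mul(18, Add(-6, 1)) = Mul(18, -5) = -90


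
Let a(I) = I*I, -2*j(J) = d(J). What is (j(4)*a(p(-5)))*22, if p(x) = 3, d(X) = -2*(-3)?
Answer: -594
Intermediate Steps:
d(X) = 6
j(J) = -3 (j(J) = -½*6 = -3)
a(I) = I²
(j(4)*a(p(-5)))*22 = -3*3²*22 = -3*9*22 = -27*22 = -594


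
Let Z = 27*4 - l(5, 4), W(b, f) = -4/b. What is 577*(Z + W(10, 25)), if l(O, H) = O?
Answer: 296001/5 ≈ 59200.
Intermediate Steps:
Z = 103 (Z = 27*4 - 1*5 = 108 - 5 = 103)
577*(Z + W(10, 25)) = 577*(103 - 4/10) = 577*(103 - 4*⅒) = 577*(103 - ⅖) = 577*(513/5) = 296001/5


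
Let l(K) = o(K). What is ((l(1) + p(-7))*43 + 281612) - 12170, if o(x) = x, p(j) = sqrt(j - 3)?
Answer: 269485 + 43*I*sqrt(10) ≈ 2.6949e+5 + 135.98*I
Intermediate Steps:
p(j) = sqrt(-3 + j)
l(K) = K
((l(1) + p(-7))*43 + 281612) - 12170 = ((1 + sqrt(-3 - 7))*43 + 281612) - 12170 = ((1 + sqrt(-10))*43 + 281612) - 12170 = ((1 + I*sqrt(10))*43 + 281612) - 12170 = ((43 + 43*I*sqrt(10)) + 281612) - 12170 = (281655 + 43*I*sqrt(10)) - 12170 = 269485 + 43*I*sqrt(10)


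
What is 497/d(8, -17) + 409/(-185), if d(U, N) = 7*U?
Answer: 9863/1480 ≈ 6.6642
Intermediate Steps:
497/d(8, -17) + 409/(-185) = 497/((7*8)) + 409/(-185) = 497/56 + 409*(-1/185) = 497*(1/56) - 409/185 = 71/8 - 409/185 = 9863/1480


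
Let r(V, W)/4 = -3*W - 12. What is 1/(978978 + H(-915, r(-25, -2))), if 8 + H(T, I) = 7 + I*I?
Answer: 1/979553 ≈ 1.0209e-6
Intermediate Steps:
r(V, W) = -48 - 12*W (r(V, W) = 4*(-3*W - 12) = 4*(-12 - 3*W) = -48 - 12*W)
H(T, I) = -1 + I² (H(T, I) = -8 + (7 + I*I) = -8 + (7 + I²) = -1 + I²)
1/(978978 + H(-915, r(-25, -2))) = 1/(978978 + (-1 + (-48 - 12*(-2))²)) = 1/(978978 + (-1 + (-48 + 24)²)) = 1/(978978 + (-1 + (-24)²)) = 1/(978978 + (-1 + 576)) = 1/(978978 + 575) = 1/979553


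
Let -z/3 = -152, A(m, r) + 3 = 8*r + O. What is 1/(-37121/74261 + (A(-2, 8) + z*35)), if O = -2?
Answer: 74261/1189549838 ≈ 6.2428e-5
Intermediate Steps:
A(m, r) = -5 + 8*r (A(m, r) = -3 + (8*r - 2) = -3 + (-2 + 8*r) = -5 + 8*r)
z = 456 (z = -3*(-152) = 456)
1/(-37121/74261 + (A(-2, 8) + z*35)) = 1/(-37121/74261 + ((-5 + 8*8) + 456*35)) = 1/(-37121*1/74261 + ((-5 + 64) + 15960)) = 1/(-37121/74261 + (59 + 15960)) = 1/(-37121/74261 + 16019) = 1/(1189549838/74261) = 74261/1189549838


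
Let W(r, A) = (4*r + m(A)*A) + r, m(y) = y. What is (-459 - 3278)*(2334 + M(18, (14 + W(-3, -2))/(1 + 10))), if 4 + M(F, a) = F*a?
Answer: -95981108/11 ≈ -8.7256e+6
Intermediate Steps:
W(r, A) = A² + 5*r (W(r, A) = (4*r + A*A) + r = (4*r + A²) + r = (A² + 4*r) + r = A² + 5*r)
M(F, a) = -4 + F*a
(-459 - 3278)*(2334 + M(18, (14 + W(-3, -2))/(1 + 10))) = (-459 - 3278)*(2334 + (-4 + 18*((14 + ((-2)² + 5*(-3)))/(1 + 10)))) = -3737*(2334 + (-4 + 18*((14 + (4 - 15))/11))) = -3737*(2334 + (-4 + 18*((14 - 11)*(1/11)))) = -3737*(2334 + (-4 + 18*(3*(1/11)))) = -3737*(2334 + (-4 + 18*(3/11))) = -3737*(2334 + (-4 + 54/11)) = -3737*(2334 + 10/11) = -3737*25684/11 = -95981108/11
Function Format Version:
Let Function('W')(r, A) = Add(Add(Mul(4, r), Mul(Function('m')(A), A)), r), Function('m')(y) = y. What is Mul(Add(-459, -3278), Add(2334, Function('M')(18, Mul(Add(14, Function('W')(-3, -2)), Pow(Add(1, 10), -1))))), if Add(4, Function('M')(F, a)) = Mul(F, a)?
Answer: Rational(-95981108, 11) ≈ -8.7256e+6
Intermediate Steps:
Function('W')(r, A) = Add(Pow(A, 2), Mul(5, r)) (Function('W')(r, A) = Add(Add(Mul(4, r), Mul(A, A)), r) = Add(Add(Mul(4, r), Pow(A, 2)), r) = Add(Add(Pow(A, 2), Mul(4, r)), r) = Add(Pow(A, 2), Mul(5, r)))
Function('M')(F, a) = Add(-4, Mul(F, a))
Mul(Add(-459, -3278), Add(2334, Function('M')(18, Mul(Add(14, Function('W')(-3, -2)), Pow(Add(1, 10), -1))))) = Mul(Add(-459, -3278), Add(2334, Add(-4, Mul(18, Mul(Add(14, Add(Pow(-2, 2), Mul(5, -3))), Pow(Add(1, 10), -1)))))) = Mul(-3737, Add(2334, Add(-4, Mul(18, Mul(Add(14, Add(4, -15)), Pow(11, -1)))))) = Mul(-3737, Add(2334, Add(-4, Mul(18, Mul(Add(14, -11), Rational(1, 11)))))) = Mul(-3737, Add(2334, Add(-4, Mul(18, Mul(3, Rational(1, 11)))))) = Mul(-3737, Add(2334, Add(-4, Mul(18, Rational(3, 11))))) = Mul(-3737, Add(2334, Add(-4, Rational(54, 11)))) = Mul(-3737, Add(2334, Rational(10, 11))) = Mul(-3737, Rational(25684, 11)) = Rational(-95981108, 11)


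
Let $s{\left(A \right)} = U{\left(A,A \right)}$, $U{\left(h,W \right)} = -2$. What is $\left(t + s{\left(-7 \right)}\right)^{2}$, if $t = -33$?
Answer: $1225$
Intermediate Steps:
$s{\left(A \right)} = -2$
$\left(t + s{\left(-7 \right)}\right)^{2} = \left(-33 - 2\right)^{2} = \left(-35\right)^{2} = 1225$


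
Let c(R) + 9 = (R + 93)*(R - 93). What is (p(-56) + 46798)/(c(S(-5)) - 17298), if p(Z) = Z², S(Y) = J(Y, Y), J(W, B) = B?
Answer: -49934/25931 ≈ -1.9256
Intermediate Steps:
S(Y) = Y
c(R) = -9 + (-93 + R)*(93 + R) (c(R) = -9 + (R + 93)*(R - 93) = -9 + (93 + R)*(-93 + R) = -9 + (-93 + R)*(93 + R))
(p(-56) + 46798)/(c(S(-5)) - 17298) = ((-56)² + 46798)/((-8658 + (-5)²) - 17298) = (3136 + 46798)/((-8658 + 25) - 17298) = 49934/(-8633 - 17298) = 49934/(-25931) = 49934*(-1/25931) = -49934/25931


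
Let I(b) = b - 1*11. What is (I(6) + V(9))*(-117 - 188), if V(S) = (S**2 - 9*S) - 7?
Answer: 3660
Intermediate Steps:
I(b) = -11 + b (I(b) = b - 11 = -11 + b)
V(S) = -7 + S**2 - 9*S
(I(6) + V(9))*(-117 - 188) = ((-11 + 6) + (-7 + 9**2 - 9*9))*(-117 - 188) = (-5 + (-7 + 81 - 81))*(-305) = (-5 - 7)*(-305) = -12*(-305) = 3660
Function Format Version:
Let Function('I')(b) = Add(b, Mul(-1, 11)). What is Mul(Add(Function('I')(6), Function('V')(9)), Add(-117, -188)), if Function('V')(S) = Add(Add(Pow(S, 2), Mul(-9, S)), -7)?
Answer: 3660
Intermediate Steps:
Function('I')(b) = Add(-11, b) (Function('I')(b) = Add(b, -11) = Add(-11, b))
Function('V')(S) = Add(-7, Pow(S, 2), Mul(-9, S))
Mul(Add(Function('I')(6), Function('V')(9)), Add(-117, -188)) = Mul(Add(Add(-11, 6), Add(-7, Pow(9, 2), Mul(-9, 9))), Add(-117, -188)) = Mul(Add(-5, Add(-7, 81, -81)), -305) = Mul(Add(-5, -7), -305) = Mul(-12, -305) = 3660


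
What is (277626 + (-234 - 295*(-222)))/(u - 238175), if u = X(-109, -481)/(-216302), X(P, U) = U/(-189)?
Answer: -378848264508/263158128463 ≈ -1.4396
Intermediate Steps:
X(P, U) = -U/189 (X(P, U) = U*(-1/189) = -U/189)
u = -13/1104894 (u = -1/189*(-481)/(-216302) = (481/189)*(-1/216302) = -13/1104894 ≈ -1.1766e-5)
(277626 + (-234 - 295*(-222)))/(u - 238175) = (277626 + (-234 - 295*(-222)))/(-13/1104894 - 238175) = (277626 + (-234 + 65490))/(-263158128463/1104894) = (277626 + 65256)*(-1104894/263158128463) = 342882*(-1104894/263158128463) = -378848264508/263158128463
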